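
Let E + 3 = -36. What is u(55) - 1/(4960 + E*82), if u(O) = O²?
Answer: 5330049/1762 ≈ 3025.0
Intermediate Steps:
E = -39 (E = -3 - 36 = -39)
u(55) - 1/(4960 + E*82) = 55² - 1/(4960 - 39*82) = 3025 - 1/(4960 - 3198) = 3025 - 1/1762 = 5330049/1762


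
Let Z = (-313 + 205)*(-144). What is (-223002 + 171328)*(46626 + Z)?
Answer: -3212985972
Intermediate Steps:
Z = 15552 (Z = -108*(-144) = 15552)
(-223002 + 171328)*(46626 + Z) = (-223002 + 171328)*(46626 + 15552) = -51674*62178 = -3212985972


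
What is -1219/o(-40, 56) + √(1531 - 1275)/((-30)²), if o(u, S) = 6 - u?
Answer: -11917/450 ≈ -26.482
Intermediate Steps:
-1219/o(-40, 56) + √(1531 - 1275)/((-30)²) = -1219/(6 - 1*(-40)) + √(1531 - 1275)/((-30)²) = -1219/(6 + 40) + √256/900 = -1219/46 + 16*(1/900) = -1219*1/46 + 4/225 = -53/2 + 4/225 = -11917/450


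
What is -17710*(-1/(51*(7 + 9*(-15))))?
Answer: -8855/3264 ≈ -2.7129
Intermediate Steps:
-17710*(-1/(51*(7 + 9*(-15)))) = -17710*(-1/(51*(7 - 135))) = -17710/((-128*(-51))) = -17710/6528 = -17710*1/6528 = -8855/3264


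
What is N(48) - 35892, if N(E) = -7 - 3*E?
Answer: -36043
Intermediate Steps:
N(48) - 35892 = (-7 - 3*48) - 35892 = (-7 - 144) - 35892 = -151 - 35892 = -36043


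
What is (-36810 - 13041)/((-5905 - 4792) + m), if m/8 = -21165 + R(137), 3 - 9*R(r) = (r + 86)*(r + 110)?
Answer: 448659/2060777 ≈ 0.21771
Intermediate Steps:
R(r) = ⅓ - (86 + r)*(110 + r)/9 (R(r) = ⅓ - (r + 86)*(r + 110)/9 = ⅓ - (86 + r)*(110 + r)/9)
m = -1964504/9 (m = 8*(-21165 + (-9457/9 - 196/9*137 - ⅑*137²)) = 8*(-21165 + (-9457/9 - 26852/9 - ⅑*18769)) = 8*(-21165 + (-9457/9 - 26852/9 - 18769/9)) = 8*(-21165 - 55078/9) = 8*(-245563/9) = -1964504/9 ≈ -2.1828e+5)
(-36810 - 13041)/((-5905 - 4792) + m) = (-36810 - 13041)/((-5905 - 4792) - 1964504/9) = -49851/(-10697 - 1964504/9) = -49851/(-2060777/9) = -49851*(-9/2060777) = 448659/2060777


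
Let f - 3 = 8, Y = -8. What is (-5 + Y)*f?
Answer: -143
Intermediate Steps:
f = 11 (f = 3 + 8 = 11)
(-5 + Y)*f = (-5 - 8)*11 = -13*11 = -143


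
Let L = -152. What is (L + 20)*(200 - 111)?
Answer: -11748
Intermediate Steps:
(L + 20)*(200 - 111) = (-152 + 20)*(200 - 111) = -132*89 = -11748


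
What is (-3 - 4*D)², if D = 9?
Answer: 1521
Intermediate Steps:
(-3 - 4*D)² = (-3 - 4*9)² = (-3 - 36)² = (-39)² = 1521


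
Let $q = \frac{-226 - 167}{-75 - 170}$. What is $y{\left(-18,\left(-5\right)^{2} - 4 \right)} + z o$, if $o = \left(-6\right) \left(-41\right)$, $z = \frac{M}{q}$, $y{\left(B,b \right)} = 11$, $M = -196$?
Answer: $- \frac{3936199}{131} \approx -30047.0$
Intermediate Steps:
$q = \frac{393}{245}$ ($q = - \frac{393}{-245} = \left(-393\right) \left(- \frac{1}{245}\right) = \frac{393}{245} \approx 1.6041$)
$z = - \frac{48020}{393}$ ($z = - \frac{196}{\frac{393}{245}} = \left(-196\right) \frac{245}{393} = - \frac{48020}{393} \approx -122.19$)
$o = 246$
$y{\left(-18,\left(-5\right)^{2} - 4 \right)} + z o = 11 - \frac{3937640}{131} = - \frac{3936199}{131}$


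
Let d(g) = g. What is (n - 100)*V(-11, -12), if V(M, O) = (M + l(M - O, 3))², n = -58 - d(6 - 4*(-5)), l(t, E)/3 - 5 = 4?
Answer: -47104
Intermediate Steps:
l(t, E) = 27 (l(t, E) = 15 + 3*4 = 15 + 12 = 27)
n = -84 (n = -58 - (6 - 4*(-5)) = -58 - (6 + 20) = -58 - 1*26 = -58 - 26 = -84)
V(M, O) = (27 + M)² (V(M, O) = (M + 27)² = (27 + M)²)
(n - 100)*V(-11, -12) = (-84 - 100)*(27 - 11)² = -184*16² = -184*256 = -47104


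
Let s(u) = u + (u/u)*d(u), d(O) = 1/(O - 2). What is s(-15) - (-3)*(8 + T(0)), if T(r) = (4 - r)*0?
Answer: 152/17 ≈ 8.9412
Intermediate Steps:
d(O) = 1/(-2 + O)
T(r) = 0
s(u) = u + 1/(-2 + u) (s(u) = u + (u/u)/(-2 + u) = u + 1/(-2 + u))
s(-15) - (-3)*(8 + T(0)) = (1 - 15*(-2 - 15))/(-2 - 15) - (-3)*(8 + 0) = (1 - 15*(-17))/(-17) - (-3)*8 = -(1 + 255)/17 - 1*(-24) = -1/17*256 + 24 = -256/17 + 24 = 152/17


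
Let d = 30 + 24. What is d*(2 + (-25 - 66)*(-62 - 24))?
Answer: 422712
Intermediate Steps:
d = 54
d*(2 + (-25 - 66)*(-62 - 24)) = 54*(2 + (-25 - 66)*(-62 - 24)) = 54*(2 - 91*(-86)) = 54*(2 + 7826) = 54*7828 = 422712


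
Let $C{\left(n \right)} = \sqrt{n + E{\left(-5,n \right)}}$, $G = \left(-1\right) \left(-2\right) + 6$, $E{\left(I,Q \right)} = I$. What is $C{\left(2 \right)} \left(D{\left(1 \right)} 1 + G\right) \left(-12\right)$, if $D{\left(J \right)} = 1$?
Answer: $- 108 i \sqrt{3} \approx - 187.06 i$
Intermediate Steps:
$G = 8$ ($G = 2 + 6 = 8$)
$C{\left(n \right)} = \sqrt{-5 + n}$ ($C{\left(n \right)} = \sqrt{n - 5} = \sqrt{-5 + n}$)
$C{\left(2 \right)} \left(D{\left(1 \right)} 1 + G\right) \left(-12\right) = \sqrt{-5 + 2} \left(1 \cdot 1 + 8\right) \left(-12\right) = \sqrt{-3} \left(1 + 8\right) \left(-12\right) = i \sqrt{3} \cdot 9 \left(-12\right) = 9 i \sqrt{3} \left(-12\right) = - 108 i \sqrt{3}$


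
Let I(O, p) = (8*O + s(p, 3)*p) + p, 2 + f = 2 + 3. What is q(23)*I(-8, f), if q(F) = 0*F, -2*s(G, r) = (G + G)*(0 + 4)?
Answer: 0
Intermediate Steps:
s(G, r) = -4*G (s(G, r) = -(G + G)*(0 + 4)/2 = -2*G*4/2 = -4*G)
q(F) = 0
f = 3 (f = -2 + (2 + 3) = -2 + 5 = 3)
I(O, p) = p - 4*p**2 + 8*O (I(O, p) = (8*O + (-4*p)*p) + p = (8*O - 4*p**2) + p = (-4*p**2 + 8*O) + p = p - 4*p**2 + 8*O)
q(23)*I(-8, f) = 0*(3 - 4*3**2 + 8*(-8)) = 0*(3 - 4*9 - 64) = 0*(3 - 36 - 64) = 0*(-97) = 0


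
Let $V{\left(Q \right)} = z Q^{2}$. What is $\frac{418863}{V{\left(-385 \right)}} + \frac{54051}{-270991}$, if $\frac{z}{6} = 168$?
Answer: $- \frac{379156907027}{1928046766800} \approx -0.19665$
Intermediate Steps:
$z = 1008$ ($z = 6 \cdot 168 = 1008$)
$V{\left(Q \right)} = 1008 Q^{2}$
$\frac{418863}{V{\left(-385 \right)}} + \frac{54051}{-270991} = \frac{418863}{1008 \left(-385\right)^{2}} + \frac{54051}{-270991} = \frac{418863}{1008 \cdot 148225} + 54051 \left(- \frac{1}{270991}\right) = \frac{418863}{149410800} - \frac{54051}{270991} = 418863 \cdot \frac{1}{149410800} - \frac{54051}{270991} = \frac{139621}{49803600} - \frac{54051}{270991} = - \frac{379156907027}{1928046766800}$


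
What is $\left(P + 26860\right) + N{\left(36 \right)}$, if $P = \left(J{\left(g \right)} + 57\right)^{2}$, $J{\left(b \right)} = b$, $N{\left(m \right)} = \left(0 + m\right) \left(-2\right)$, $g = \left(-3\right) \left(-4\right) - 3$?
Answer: $31144$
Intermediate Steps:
$g = 9$ ($g = 12 - 3 = 9$)
$N{\left(m \right)} = - 2 m$ ($N{\left(m \right)} = m \left(-2\right) = - 2 m$)
$P = 4356$ ($P = \left(9 + 57\right)^{2} = 66^{2} = 4356$)
$\left(P + 26860\right) + N{\left(36 \right)} = \left(4356 + 26860\right) - 72 = 31216 - 72 = 31144$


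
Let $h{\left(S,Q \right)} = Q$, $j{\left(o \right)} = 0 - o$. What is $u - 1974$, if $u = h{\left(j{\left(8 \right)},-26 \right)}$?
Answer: $-2000$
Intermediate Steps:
$j{\left(o \right)} = - o$
$u = -26$
$u - 1974 = -26 - 1974 = -2000$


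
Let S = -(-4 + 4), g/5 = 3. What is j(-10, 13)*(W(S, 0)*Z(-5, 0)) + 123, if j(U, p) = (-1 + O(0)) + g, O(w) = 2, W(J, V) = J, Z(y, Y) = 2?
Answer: 123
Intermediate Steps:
g = 15 (g = 5*3 = 15)
S = 0 (S = -1*0 = 0)
j(U, p) = 16 (j(U, p) = (-1 + 2) + 15 = 1 + 15 = 16)
j(-10, 13)*(W(S, 0)*Z(-5, 0)) + 123 = 16*(0*2) + 123 = 16*0 + 123 = 0 + 123 = 123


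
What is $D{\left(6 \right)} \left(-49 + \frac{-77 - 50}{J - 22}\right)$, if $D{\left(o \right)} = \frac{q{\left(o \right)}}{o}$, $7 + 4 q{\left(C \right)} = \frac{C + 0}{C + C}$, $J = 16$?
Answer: $\frac{2171}{288} \approx 7.5382$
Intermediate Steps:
$q{\left(C \right)} = - \frac{13}{8}$ ($q{\left(C \right)} = - \frac{7}{4} + \frac{\left(C + 0\right) \frac{1}{C + C}}{4} = - \frac{7}{4} + \frac{C \frac{1}{2 C}}{4} = - \frac{7}{4} + \frac{1}{4} \cdot \frac{1}{2} = - \frac{7}{4} + \frac{1}{8} = - \frac{13}{8}$)
$D{\left(o \right)} = - \frac{13}{8 o}$
$D{\left(6 \right)} \left(-49 + \frac{-77 - 50}{J - 22}\right) = - \frac{13}{8 \cdot 6} \left(-49 + \frac{-77 - 50}{16 - 22}\right) = \left(- \frac{13}{8}\right) \frac{1}{6} \left(-49 - \frac{127}{-6}\right) = - \frac{13 \left(-49 - - \frac{127}{6}\right)}{48} = - \frac{13 \left(-49 + \frac{127}{6}\right)}{48} = \left(- \frac{13}{48}\right) \left(- \frac{167}{6}\right) = \frac{2171}{288}$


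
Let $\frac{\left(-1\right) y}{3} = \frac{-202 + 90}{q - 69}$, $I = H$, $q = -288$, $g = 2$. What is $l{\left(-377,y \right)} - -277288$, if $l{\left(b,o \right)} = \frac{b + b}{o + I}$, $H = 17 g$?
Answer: $\frac{77911519}{281} \approx 2.7727 \cdot 10^{5}$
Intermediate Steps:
$H = 34$ ($H = 17 \cdot 2 = 34$)
$I = 34$
$y = - \frac{16}{17}$ ($y = - 3 \frac{-202 + 90}{-288 - 69} = - 3 \left(- \frac{112}{-357}\right) = - 3 \left(\left(-112\right) \left(- \frac{1}{357}\right)\right) = \left(-3\right) \frac{16}{51} = - \frac{16}{17} \approx -0.94118$)
$l{\left(b,o \right)} = \frac{2 b}{34 + o}$ ($l{\left(b,o \right)} = \frac{b + b}{o + 34} = \frac{2 b}{34 + o}$)
$l{\left(-377,y \right)} - -277288 = 2 \left(-377\right) \frac{1}{34 - \frac{16}{17}} - -277288 = 2 \left(-377\right) \frac{1}{\frac{562}{17}} + 277288 = 2 \left(-377\right) \frac{17}{562} + 277288 = - \frac{6409}{281} + 277288 = \frac{77911519}{281}$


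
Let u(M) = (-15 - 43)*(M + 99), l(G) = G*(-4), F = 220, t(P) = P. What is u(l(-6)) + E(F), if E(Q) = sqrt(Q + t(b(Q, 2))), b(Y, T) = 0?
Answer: -7134 + 2*sqrt(55) ≈ -7119.2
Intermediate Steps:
l(G) = -4*G
u(M) = -5742 - 58*M (u(M) = -58*(99 + M) = -5742 - 58*M)
E(Q) = sqrt(Q) (E(Q) = sqrt(Q + 0) = sqrt(Q))
u(l(-6)) + E(F) = (-5742 - (-232)*(-6)) + sqrt(220) = (-5742 - 58*24) + 2*sqrt(55) = (-5742 - 1392) + 2*sqrt(55) = -7134 + 2*sqrt(55)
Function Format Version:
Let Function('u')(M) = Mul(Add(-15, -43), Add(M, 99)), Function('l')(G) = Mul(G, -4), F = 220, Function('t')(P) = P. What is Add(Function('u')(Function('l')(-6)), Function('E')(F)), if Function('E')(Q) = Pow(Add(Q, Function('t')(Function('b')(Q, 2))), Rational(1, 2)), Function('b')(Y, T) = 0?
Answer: Add(-7134, Mul(2, Pow(55, Rational(1, 2)))) ≈ -7119.2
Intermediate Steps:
Function('l')(G) = Mul(-4, G)
Function('u')(M) = Add(-5742, Mul(-58, M)) (Function('u')(M) = Mul(-58, Add(99, M)) = Add(-5742, Mul(-58, M)))
Function('E')(Q) = Pow(Q, Rational(1, 2)) (Function('E')(Q) = Pow(Add(Q, 0), Rational(1, 2)) = Pow(Q, Rational(1, 2)))
Add(Function('u')(Function('l')(-6)), Function('E')(F)) = Add(Add(-5742, Mul(-58, Mul(-4, -6))), Pow(220, Rational(1, 2))) = Add(Add(-5742, Mul(-58, 24)), Mul(2, Pow(55, Rational(1, 2)))) = Add(Add(-5742, -1392), Mul(2, Pow(55, Rational(1, 2)))) = Add(-7134, Mul(2, Pow(55, Rational(1, 2))))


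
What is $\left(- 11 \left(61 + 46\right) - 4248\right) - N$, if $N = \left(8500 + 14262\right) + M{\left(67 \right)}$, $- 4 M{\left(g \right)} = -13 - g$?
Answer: $-28207$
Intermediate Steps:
$M{\left(g \right)} = \frac{13}{4} + \frac{g}{4}$ ($M{\left(g \right)} = - \frac{-13 - g}{4} = \frac{13}{4} + \frac{g}{4}$)
$N = 22782$ ($N = \left(8500 + 14262\right) + \left(\frac{13}{4} + \frac{1}{4} \cdot 67\right) = 22762 + \left(\frac{13}{4} + \frac{67}{4}\right) = 22762 + 20 = 22782$)
$\left(- 11 \left(61 + 46\right) - 4248\right) - N = \left(- 11 \left(61 + 46\right) - 4248\right) - 22782 = \left(\left(-11\right) 107 - 4248\right) - 22782 = \left(-1177 - 4248\right) - 22782 = -5425 - 22782 = -28207$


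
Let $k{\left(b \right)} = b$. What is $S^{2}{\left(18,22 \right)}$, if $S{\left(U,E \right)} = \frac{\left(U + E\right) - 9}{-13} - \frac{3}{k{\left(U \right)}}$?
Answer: $\frac{39601}{6084} \approx 6.509$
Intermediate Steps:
$S{\left(U,E \right)} = \frac{9}{13} - \frac{3}{U} - \frac{E}{13} - \frac{U}{13}$ ($S{\left(U,E \right)} = \frac{\left(U + E\right) - 9}{-13} - \frac{3}{U} = \left(\left(E + U\right) - 9\right) \left(- \frac{1}{13}\right) - \frac{3}{U} = \left(-9 + E + U\right) \left(- \frac{1}{13}\right) - \frac{3}{U} = \left(\frac{9}{13} - \frac{E}{13} - \frac{U}{13}\right) - \frac{3}{U} = \frac{9}{13} - \frac{3}{U} - \frac{E}{13} - \frac{U}{13}$)
$S^{2}{\left(18,22 \right)} = \left(\frac{-39 - 18 \left(-9 + 22 + 18\right)}{13 \cdot 18}\right)^{2} = \left(\frac{1}{13} \cdot \frac{1}{18} \left(-39 - 18 \cdot 31\right)\right)^{2} = \left(\frac{1}{13} \cdot \frac{1}{18} \left(-39 - 558\right)\right)^{2} = \left(\frac{1}{13} \cdot \frac{1}{18} \left(-597\right)\right)^{2} = \left(- \frac{199}{78}\right)^{2} = \frac{39601}{6084}$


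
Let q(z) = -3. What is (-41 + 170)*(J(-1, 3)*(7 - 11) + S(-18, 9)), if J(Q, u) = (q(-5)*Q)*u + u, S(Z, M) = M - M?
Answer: -6192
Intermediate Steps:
S(Z, M) = 0
J(Q, u) = u - 3*Q*u (J(Q, u) = (-3*Q)*u + u = -3*Q*u + u = u - 3*Q*u)
(-41 + 170)*(J(-1, 3)*(7 - 11) + S(-18, 9)) = (-41 + 170)*((3*(1 - 3*(-1)))*(7 - 11) + 0) = 129*((3*(1 + 3))*(-4) + 0) = 129*((3*4)*(-4) + 0) = 129*(12*(-4) + 0) = 129*(-48 + 0) = 129*(-48) = -6192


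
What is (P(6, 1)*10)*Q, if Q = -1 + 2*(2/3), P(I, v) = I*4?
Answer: 80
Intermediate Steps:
P(I, v) = 4*I
Q = ⅓ (Q = -1 + 2*(2*(⅓)) = -1 + 2*(⅔) = -1 + 4/3 = ⅓ ≈ 0.33333)
(P(6, 1)*10)*Q = ((4*6)*10)*(⅓) = (24*10)*(⅓) = 240*(⅓) = 80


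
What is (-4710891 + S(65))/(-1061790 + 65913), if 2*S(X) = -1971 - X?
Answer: 4711909/995877 ≈ 4.7314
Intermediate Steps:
S(X) = -1971/2 - X/2 (S(X) = (-1971 - X)/2 = -1971/2 - X/2)
(-4710891 + S(65))/(-1061790 + 65913) = (-4710891 + (-1971/2 - ½*65))/(-1061790 + 65913) = (-4710891 + (-1971/2 - 65/2))/(-995877) = (-4710891 - 1018)*(-1/995877) = -4711909*(-1/995877) = 4711909/995877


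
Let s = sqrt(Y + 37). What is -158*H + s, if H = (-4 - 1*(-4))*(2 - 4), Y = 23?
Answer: 2*sqrt(15) ≈ 7.7460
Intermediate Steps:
s = 2*sqrt(15) (s = sqrt(23 + 37) = sqrt(60) = 2*sqrt(15) ≈ 7.7460)
H = 0 (H = (-4 + 4)*(-2) = 0*(-2) = 0)
-158*H + s = -158*0 + 2*sqrt(15) = 0 + 2*sqrt(15) = 2*sqrt(15)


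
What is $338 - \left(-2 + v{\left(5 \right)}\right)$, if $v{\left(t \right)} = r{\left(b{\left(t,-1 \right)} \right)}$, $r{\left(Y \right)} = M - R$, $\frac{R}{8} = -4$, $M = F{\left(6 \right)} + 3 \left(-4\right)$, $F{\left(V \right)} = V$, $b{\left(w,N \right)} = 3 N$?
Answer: $314$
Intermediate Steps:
$M = -6$ ($M = 6 + 3 \left(-4\right) = 6 - 12 = -6$)
$R = -32$ ($R = 8 \left(-4\right) = -32$)
$r{\left(Y \right)} = 26$ ($r{\left(Y \right)} = -6 - -32 = -6 + 32 = 26$)
$v{\left(t \right)} = 26$
$338 - \left(-2 + v{\left(5 \right)}\right) = 338 + \left(2 - 26\right) = 338 - 24 = 314$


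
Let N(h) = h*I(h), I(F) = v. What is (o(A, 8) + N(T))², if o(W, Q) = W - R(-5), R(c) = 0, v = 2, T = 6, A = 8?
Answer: 400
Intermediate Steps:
I(F) = 2
o(W, Q) = W (o(W, Q) = W - 1*0 = W + 0 = W)
N(h) = 2*h (N(h) = h*2 = 2*h)
(o(A, 8) + N(T))² = (8 + 2*6)² = (8 + 12)² = 20² = 400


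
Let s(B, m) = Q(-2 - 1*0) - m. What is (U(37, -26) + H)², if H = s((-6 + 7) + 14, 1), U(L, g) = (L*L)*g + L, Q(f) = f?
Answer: 1264513600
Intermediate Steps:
U(L, g) = L + g*L² (U(L, g) = L²*g + L = g*L² + L = L + g*L²)
s(B, m) = -2 - m (s(B, m) = (-2 - 1*0) - m = (-2 + 0) - m = -2 - m)
H = -3 (H = -2 - 1*1 = -2 - 1 = -3)
(U(37, -26) + H)² = (37*(1 + 37*(-26)) - 3)² = (37*(1 - 962) - 3)² = (37*(-961) - 3)² = (-35557 - 3)² = (-35560)² = 1264513600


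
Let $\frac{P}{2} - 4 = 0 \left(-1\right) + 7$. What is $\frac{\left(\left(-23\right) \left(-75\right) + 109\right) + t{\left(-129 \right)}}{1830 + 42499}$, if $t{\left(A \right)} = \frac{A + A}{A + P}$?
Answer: $\frac{196496}{4743203} \approx 0.041427$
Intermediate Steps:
$P = 22$ ($P = 8 + 2 \left(0 \left(-1\right) + 7\right) = 8 + 2 \left(0 + 7\right) = 8 + 2 \cdot 7 = 8 + 14 = 22$)
$t{\left(A \right)} = \frac{2 A}{22 + A}$ ($t{\left(A \right)} = \frac{A + A}{A + 22} = \frac{2 A}{22 + A}$)
$\frac{\left(\left(-23\right) \left(-75\right) + 109\right) + t{\left(-129 \right)}}{1830 + 42499} = \frac{\left(\left(-23\right) \left(-75\right) + 109\right) + 2 \left(-129\right) \frac{1}{22 - 129}}{1830 + 42499} = \frac{\left(1725 + 109\right) + 2 \left(-129\right) \frac{1}{-107}}{44329} = \left(1834 + 2 \left(-129\right) \left(- \frac{1}{107}\right)\right) \frac{1}{44329} = \left(1834 + \frac{258}{107}\right) \frac{1}{44329} = \frac{196496}{107} \cdot \frac{1}{44329} = \frac{196496}{4743203}$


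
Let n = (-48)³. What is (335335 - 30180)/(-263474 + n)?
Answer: -305155/374066 ≈ -0.81578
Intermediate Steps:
n = -110592
(335335 - 30180)/(-263474 + n) = (335335 - 30180)/(-263474 - 110592) = 305155/(-374066) = 305155*(-1/374066) = -305155/374066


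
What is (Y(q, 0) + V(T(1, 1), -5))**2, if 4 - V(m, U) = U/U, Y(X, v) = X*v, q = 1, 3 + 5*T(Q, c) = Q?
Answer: 9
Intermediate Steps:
T(Q, c) = -3/5 + Q/5
V(m, U) = 3 (V(m, U) = 4 - U/U = 4 - 1*1 = 4 - 1 = 3)
(Y(q, 0) + V(T(1, 1), -5))**2 = (1*0 + 3)**2 = (0 + 3)**2 = 3**2 = 9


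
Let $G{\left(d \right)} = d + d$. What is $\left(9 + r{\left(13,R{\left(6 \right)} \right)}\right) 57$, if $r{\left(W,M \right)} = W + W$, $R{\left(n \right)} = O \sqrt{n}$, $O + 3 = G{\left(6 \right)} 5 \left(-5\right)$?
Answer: $1995$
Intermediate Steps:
$G{\left(d \right)} = 2 d$
$O = -303$ ($O = -3 + 2 \cdot 6 \cdot 5 \left(-5\right) = -3 + 12 \cdot 5 \left(-5\right) = -3 + 60 \left(-5\right) = -3 - 300 = -303$)
$R{\left(n \right)} = - 303 \sqrt{n}$
$r{\left(W,M \right)} = 2 W$
$\left(9 + r{\left(13,R{\left(6 \right)} \right)}\right) 57 = \left(9 + 2 \cdot 13\right) 57 = \left(9 + 26\right) 57 = 35 \cdot 57 = 1995$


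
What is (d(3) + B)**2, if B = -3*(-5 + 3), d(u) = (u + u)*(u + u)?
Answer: 1764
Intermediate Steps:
d(u) = 4*u**2 (d(u) = (2*u)*(2*u) = 4*u**2)
B = 6 (B = -3*(-2) = 6)
(d(3) + B)**2 = (4*3**2 + 6)**2 = (4*9 + 6)**2 = (36 + 6)**2 = 42**2 = 1764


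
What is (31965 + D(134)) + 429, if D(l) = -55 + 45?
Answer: 32384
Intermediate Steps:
D(l) = -10
(31965 + D(134)) + 429 = (31965 - 10) + 429 = 31955 + 429 = 32384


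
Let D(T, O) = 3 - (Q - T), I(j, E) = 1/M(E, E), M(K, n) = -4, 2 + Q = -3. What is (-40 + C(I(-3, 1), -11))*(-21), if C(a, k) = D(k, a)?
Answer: 903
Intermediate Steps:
Q = -5 (Q = -2 - 3 = -5)
I(j, E) = -1/4 (I(j, E) = 1/(-4) = -1/4)
D(T, O) = 8 + T (D(T, O) = 3 - (-5 - T) = 3 + (5 + T) = 8 + T)
C(a, k) = 8 + k
(-40 + C(I(-3, 1), -11))*(-21) = (-40 + (8 - 11))*(-21) = (-40 - 3)*(-21) = -43*(-21) = 903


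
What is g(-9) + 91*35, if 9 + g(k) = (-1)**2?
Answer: 3177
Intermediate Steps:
g(k) = -8 (g(k) = -9 + (-1)**2 = -9 + 1 = -8)
g(-9) + 91*35 = -8 + 91*35 = -8 + 3185 = 3177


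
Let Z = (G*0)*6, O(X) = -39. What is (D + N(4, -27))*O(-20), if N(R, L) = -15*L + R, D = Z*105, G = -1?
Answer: -15951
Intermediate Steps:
Z = 0 (Z = -1*0*6 = 0*6 = 0)
D = 0 (D = 0*105 = 0)
N(R, L) = R - 15*L
(D + N(4, -27))*O(-20) = (0 + (4 - 15*(-27)))*(-39) = (0 + (4 + 405))*(-39) = (0 + 409)*(-39) = 409*(-39) = -15951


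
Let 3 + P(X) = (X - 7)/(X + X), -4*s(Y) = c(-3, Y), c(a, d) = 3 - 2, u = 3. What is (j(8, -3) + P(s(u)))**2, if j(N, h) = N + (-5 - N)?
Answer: 169/4 ≈ 42.250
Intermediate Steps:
c(a, d) = 1
s(Y) = -1/4 (s(Y) = -1/4*1 = -1/4)
P(X) = -3 + (-7 + X)/(2*X) (P(X) = -3 + (X - 7)/(X + X) = -3 + (-7 + X)/((2*X)) = -3 + (-7 + X)*(1/(2*X)) = -3 + (-7 + X)/(2*X))
j(N, h) = -5
(j(8, -3) + P(s(u)))**2 = (-5 + (-7 - 5*(-1/4))/(2*(-1/4)))**2 = (-5 + (1/2)*(-4)*(-7 + 5/4))**2 = (-5 + (1/2)*(-4)*(-23/4))**2 = (-5 + 23/2)**2 = (13/2)**2 = 169/4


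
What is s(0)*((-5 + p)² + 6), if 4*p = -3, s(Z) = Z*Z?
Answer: 0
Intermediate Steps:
s(Z) = Z²
p = -¾ (p = (¼)*(-3) = -¾ ≈ -0.75000)
s(0)*((-5 + p)² + 6) = 0²*((-5 - ¾)² + 6) = 0*((-23/4)² + 6) = 0*(529/16 + 6) = 0*(625/16) = 0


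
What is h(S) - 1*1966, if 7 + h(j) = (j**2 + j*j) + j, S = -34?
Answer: 305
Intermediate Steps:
h(j) = -7 + j + 2*j**2 (h(j) = -7 + ((j**2 + j*j) + j) = -7 + ((j**2 + j**2) + j) = -7 + (2*j**2 + j) = -7 + (j + 2*j**2) = -7 + j + 2*j**2)
h(S) - 1*1966 = (-7 - 34 + 2*(-34)**2) - 1*1966 = (-7 - 34 + 2*1156) - 1966 = (-7 - 34 + 2312) - 1966 = 2271 - 1966 = 305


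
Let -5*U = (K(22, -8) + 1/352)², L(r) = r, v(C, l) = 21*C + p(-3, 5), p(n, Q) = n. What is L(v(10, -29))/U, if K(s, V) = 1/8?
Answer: -2849792/45 ≈ -63329.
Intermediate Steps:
K(s, V) = ⅛
v(C, l) = -3 + 21*C (v(C, l) = 21*C - 3 = -3 + 21*C)
U = -405/123904 (U = -(⅛ + 1/352)²/5 = -(45/352)²/5 = -⅕*2025/123904 = -405/123904 ≈ -0.0032687)
L(v(10, -29))/U = (-3 + 21*10)/(-405/123904) = (-3 + 210)*(-123904/405) = 207*(-123904/405) = -2849792/45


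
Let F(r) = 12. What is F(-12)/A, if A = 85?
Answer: 12/85 ≈ 0.14118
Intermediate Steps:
F(-12)/A = 12/85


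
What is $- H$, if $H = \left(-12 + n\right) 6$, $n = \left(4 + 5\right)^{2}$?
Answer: $-414$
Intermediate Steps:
$n = 81$ ($n = 9^{2} = 81$)
$H = 414$ ($H = \left(-12 + 81\right) 6 = 69 \cdot 6 = 414$)
$- H = \left(-1\right) 414 = -414$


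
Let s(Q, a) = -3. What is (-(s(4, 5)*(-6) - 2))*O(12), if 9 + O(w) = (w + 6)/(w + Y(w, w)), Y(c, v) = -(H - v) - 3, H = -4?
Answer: 3312/25 ≈ 132.48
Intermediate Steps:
Y(c, v) = 1 + v (Y(c, v) = -(-4 - v) - 3 = (4 + v) - 3 = 1 + v)
O(w) = -9 + (6 + w)/(1 + 2*w) (O(w) = -9 + (w + 6)/(w + (1 + w)) = -9 + (6 + w)/(1 + 2*w))
(-(s(4, 5)*(-6) - 2))*O(12) = (-(-3*(-6) - 2))*((-3 - 17*12)/(1 + 2*12)) = (-(18 - 2))*((-3 - 204)/(1 + 24)) = (-1*16)*(-207/25) = -16*(-207)/25 = -16*(-207/25) = 3312/25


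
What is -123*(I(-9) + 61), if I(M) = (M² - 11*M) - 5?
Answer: -29028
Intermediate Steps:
I(M) = -5 + M² - 11*M
-123*(I(-9) + 61) = -123*((-5 + (-9)² - 11*(-9)) + 61) = -123*((-5 + 81 + 99) + 61) = -123*(175 + 61) = -123*236 = -29028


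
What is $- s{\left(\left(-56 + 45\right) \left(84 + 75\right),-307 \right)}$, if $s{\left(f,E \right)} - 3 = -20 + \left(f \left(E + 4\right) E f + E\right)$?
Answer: $-284551331697$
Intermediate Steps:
$s{\left(f,E \right)} = -17 + E + E f^{2} \left(4 + E\right)$ ($s{\left(f,E \right)} = 3 - \left(20 - E - f \left(E + 4\right) E f\right) = 3 - \left(20 - E - f \left(4 + E\right) E f\right) = 3 - \left(20 - E - f E \left(4 + E\right) f\right) = 3 - \left(20 - E - E f \left(4 + E\right) f\right) = 3 - \left(20 - E - E f^{2} \left(4 + E\right)\right) = 3 + \left(-20 + E + E f^{2} \left(4 + E\right)\right) = -17 + E + E f^{2} \left(4 + E\right)$)
$- s{\left(\left(-56 + 45\right) \left(84 + 75\right),-307 \right)} = - (-17 - 307 + \left(-307\right)^{2} \left(\left(-56 + 45\right) \left(84 + 75\right)\right)^{2} + 4 \left(-307\right) \left(\left(-56 + 45\right) \left(84 + 75\right)\right)^{2}) = - (-17 - 307 + 94249 \left(\left(-11\right) 159\right)^{2} + 4 \left(-307\right) \left(\left(-11\right) 159\right)^{2}) = - (-17 - 307 + 94249 \left(-1749\right)^{2} + 4 \left(-307\right) \left(-1749\right)^{2}) = - (-17 - 307 + 94249 \cdot 3059001 + 4 \left(-307\right) 3059001) = - (-17 - 307 + 288307785249 - 3756453228) = \left(-1\right) 284551331697 = -284551331697$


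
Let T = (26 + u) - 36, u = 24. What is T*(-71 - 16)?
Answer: -1218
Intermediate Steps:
T = 14 (T = (26 + 24) - 36 = 50 - 36 = 14)
T*(-71 - 16) = 14*(-71 - 16) = 14*(-87) = -1218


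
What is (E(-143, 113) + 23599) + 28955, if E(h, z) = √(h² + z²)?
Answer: 52554 + √33218 ≈ 52736.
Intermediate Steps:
(E(-143, 113) + 23599) + 28955 = (√((-143)² + 113²) + 23599) + 28955 = (√(20449 + 12769) + 23599) + 28955 = (√33218 + 23599) + 28955 = (23599 + √33218) + 28955 = 52554 + √33218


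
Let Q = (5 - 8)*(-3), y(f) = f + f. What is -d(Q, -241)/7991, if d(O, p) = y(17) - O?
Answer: -25/7991 ≈ -0.0031285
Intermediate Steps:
y(f) = 2*f
Q = 9 (Q = -3*(-3) = 9)
d(O, p) = 34 - O (d(O, p) = 2*17 - O = 34 - O)
-d(Q, -241)/7991 = -(34 - 1*9)/7991 = -(34 - 9)/7991 = -25/7991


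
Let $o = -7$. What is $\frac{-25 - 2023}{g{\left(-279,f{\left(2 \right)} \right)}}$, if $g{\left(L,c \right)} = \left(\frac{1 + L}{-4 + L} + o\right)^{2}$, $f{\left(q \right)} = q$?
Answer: $- \frac{164022272}{2900209} \approx -56.555$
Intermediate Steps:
$g{\left(L,c \right)} = \left(-7 + \frac{1 + L}{-4 + L}\right)^{2}$ ($g{\left(L,c \right)} = \left(\frac{1 + L}{-4 + L} - 7\right)^{2} = \left(-7 + \frac{1 + L}{-4 + L}\right)^{2}$)
$\frac{-25 - 2023}{g{\left(-279,f{\left(2 \right)} \right)}} = \frac{-25 - 2023}{\frac{1}{\left(-4 - 279\right)^{2}} \left(29 - -1674\right)^{2}} = \frac{-25 - 2023}{\frac{1}{80089} \left(29 + 1674\right)^{2}} = - \frac{2048}{\frac{1}{80089} \cdot 1703^{2}} = - \frac{2048}{\frac{1}{80089} \cdot 2900209} = - \frac{2048}{\frac{2900209}{80089}} = \left(-2048\right) \frac{80089}{2900209} = - \frac{164022272}{2900209}$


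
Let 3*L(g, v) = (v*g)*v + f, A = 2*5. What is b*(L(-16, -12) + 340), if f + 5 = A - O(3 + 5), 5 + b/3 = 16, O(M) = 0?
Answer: -14069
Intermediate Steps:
A = 10
b = 33 (b = -15 + 3*16 = -15 + 48 = 33)
f = 5 (f = -5 + (10 - 1*0) = -5 + (10 + 0) = -5 + 10 = 5)
L(g, v) = 5/3 + g*v²/3 (L(g, v) = ((v*g)*v + 5)/3 = ((g*v)*v + 5)/3 = (g*v² + 5)/3 = (5 + g*v²)/3 = 5/3 + g*v²/3)
b*(L(-16, -12) + 340) = 33*((5/3 + (⅓)*(-16)*(-12)²) + 340) = 33*((5/3 + (⅓)*(-16)*144) + 340) = 33*((5/3 - 768) + 340) = 33*(-2299/3 + 340) = 33*(-1279/3) = -14069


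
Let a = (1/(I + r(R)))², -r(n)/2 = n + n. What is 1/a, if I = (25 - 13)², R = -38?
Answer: 87616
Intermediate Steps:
r(n) = -4*n (r(n) = -2*(n + n) = -4*n)
I = 144 (I = 12² = 144)
a = 1/87616 (a = (1/(144 - 4*(-38)))² = (1/(144 + 152))² = (1/296)² = 1/87616 ≈ 1.1413e-5)
1/a = 1/(1/87616) = 87616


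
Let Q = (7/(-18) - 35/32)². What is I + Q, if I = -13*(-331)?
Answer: 357090361/82944 ≈ 4305.2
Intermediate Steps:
Q = 182329/82944 (Q = (7*(-1/18) - 35*1/32)² = (-7/18 - 35/32)² = (-427/288)² = 182329/82944 ≈ 2.1982)
I = 4303
I + Q = 4303 + 182329/82944 = 357090361/82944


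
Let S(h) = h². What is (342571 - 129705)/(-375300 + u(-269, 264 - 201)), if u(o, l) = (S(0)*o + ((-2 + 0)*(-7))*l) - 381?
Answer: -212866/374799 ≈ -0.56795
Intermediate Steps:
u(o, l) = -381 + 14*l (u(o, l) = (0²*o + ((-2 + 0)*(-7))*l) - 381 = (0*o + (-2*(-7))*l) - 381 = (0 + 14*l) - 381 = 14*l - 381 = -381 + 14*l)
(342571 - 129705)/(-375300 + u(-269, 264 - 201)) = (342571 - 129705)/(-375300 + (-381 + 14*(264 - 201))) = 212866/(-375300 + (-381 + 14*63)) = 212866/(-375300 + (-381 + 882)) = 212866/(-375300 + 501) = 212866/(-374799) = 212866*(-1/374799) = -212866/374799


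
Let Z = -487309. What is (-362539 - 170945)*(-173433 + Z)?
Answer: 352495285128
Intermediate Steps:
(-362539 - 170945)*(-173433 + Z) = (-362539 - 170945)*(-173433 - 487309) = -533484*(-660742) = 352495285128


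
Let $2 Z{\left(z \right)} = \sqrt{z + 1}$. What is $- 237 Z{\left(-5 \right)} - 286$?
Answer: $-286 - 237 i \approx -286.0 - 237.0 i$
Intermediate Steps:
$Z{\left(z \right)} = \frac{\sqrt{1 + z}}{2}$ ($Z{\left(z \right)} = \frac{\sqrt{z + 1}}{2} = \frac{\sqrt{1 + z}}{2}$)
$- 237 Z{\left(-5 \right)} - 286 = - 237 \frac{\sqrt{1 - 5}}{2} - 286 = - 237 \frac{\sqrt{-4}}{2} - 286 = - 237 \frac{2 i}{2} - 286 = - 237 i - 286 = -286 - 237 i$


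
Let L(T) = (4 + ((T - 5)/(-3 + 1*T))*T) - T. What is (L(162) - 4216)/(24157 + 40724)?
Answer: -8272/127359 ≈ -0.064950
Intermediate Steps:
L(T) = 4 - T + T*(-5 + T)/(-3 + T) (L(T) = (4 + ((-5 + T)/(-3 + T))*T) - T = (4 + T*(-5 + T)/(-3 + T)) - T = 4 - T + T*(-5 + T)/(-3 + T))
(L(162) - 4216)/(24157 + 40724) = (2*(-6 + 162)/(-3 + 162) - 4216)/(24157 + 40724) = (2*156/159 - 4216)/64881 = (2*(1/159)*156 - 4216)*(1/64881) = (104/53 - 4216)*(1/64881) = -223344/53*1/64881 = -8272/127359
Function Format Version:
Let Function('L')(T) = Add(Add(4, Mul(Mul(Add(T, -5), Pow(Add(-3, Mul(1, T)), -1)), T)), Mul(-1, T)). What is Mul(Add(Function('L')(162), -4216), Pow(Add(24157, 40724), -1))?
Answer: Rational(-8272, 127359) ≈ -0.064950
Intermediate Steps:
Function('L')(T) = Add(4, Mul(-1, T), Mul(T, Pow(Add(-3, T), -1), Add(-5, T))) (Function('L')(T) = Add(Add(4, Mul(Mul(Add(-5, T), Pow(Add(-3, T), -1)), T)), Mul(-1, T)) = Add(Add(4, Mul(Mul(Pow(Add(-3, T), -1), Add(-5, T)), T)), Mul(-1, T)) = Add(Add(4, Mul(T, Pow(Add(-3, T), -1), Add(-5, T))), Mul(-1, T)) = Add(4, Mul(-1, T), Mul(T, Pow(Add(-3, T), -1), Add(-5, T))))
Mul(Add(Function('L')(162), -4216), Pow(Add(24157, 40724), -1)) = Mul(Add(Mul(2, Pow(Add(-3, 162), -1), Add(-6, 162)), -4216), Pow(Add(24157, 40724), -1)) = Mul(Add(Mul(2, Pow(159, -1), 156), -4216), Pow(64881, -1)) = Mul(Add(Mul(2, Rational(1, 159), 156), -4216), Rational(1, 64881)) = Mul(Add(Rational(104, 53), -4216), Rational(1, 64881)) = Mul(Rational(-223344, 53), Rational(1, 64881)) = Rational(-8272, 127359)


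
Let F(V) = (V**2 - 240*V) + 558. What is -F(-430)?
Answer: -288658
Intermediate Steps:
F(V) = 558 + V**2 - 240*V
-F(-430) = -(558 + (-430)**2 - 240*(-430)) = -(558 + 184900 + 103200) = -1*288658 = -288658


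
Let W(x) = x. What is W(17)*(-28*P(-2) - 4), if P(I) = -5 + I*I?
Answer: 408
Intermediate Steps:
P(I) = -5 + I²
W(17)*(-28*P(-2) - 4) = 17*(-28*(-5 + (-2)²) - 4) = 17*(-28*(-5 + 4) - 4) = 17*(-28*(-1) - 4) = 17*(28 - 4) = 17*24 = 408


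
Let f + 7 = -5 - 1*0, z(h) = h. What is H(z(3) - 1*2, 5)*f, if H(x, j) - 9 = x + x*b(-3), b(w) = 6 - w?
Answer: -228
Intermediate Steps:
H(x, j) = 9 + 10*x (H(x, j) = 9 + (x + x*(6 - 1*(-3))) = 9 + (x + x*(6 + 3)) = 9 + (x + x*9) = 9 + (x + 9*x) = 9 + 10*x)
f = -12 (f = -7 + (-5 - 1*0) = -7 + (-5 + 0) = -7 - 5 = -12)
H(z(3) - 1*2, 5)*f = (9 + 10*(3 - 1*2))*(-12) = (9 + 10*(3 - 2))*(-12) = (9 + 10*1)*(-12) = (9 + 10)*(-12) = 19*(-12) = -228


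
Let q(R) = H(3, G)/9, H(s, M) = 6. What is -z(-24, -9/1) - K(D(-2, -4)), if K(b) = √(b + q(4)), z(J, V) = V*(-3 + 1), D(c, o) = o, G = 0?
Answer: -18 - I*√30/3 ≈ -18.0 - 1.8257*I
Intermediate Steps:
q(R) = ⅔ (q(R) = 6/9 = 6*(⅑) = ⅔)
z(J, V) = -2*V (z(J, V) = V*(-2) = -2*V)
K(b) = √(⅔ + b) (K(b) = √(b + ⅔) = √(⅔ + b))
-z(-24, -9/1) - K(D(-2, -4)) = -(-2)*(-9/1) - √(6 + 9*(-4))/3 = -(-2)*(-9*1) - √(6 - 36)/3 = -(-2)*(-9) - √(-30)/3 = -1*18 - I*√30/3 = -18 - I*√30/3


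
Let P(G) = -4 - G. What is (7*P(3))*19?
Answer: -931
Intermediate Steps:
(7*P(3))*19 = (7*(-4 - 1*3))*19 = (7*(-4 - 3))*19 = (7*(-7))*19 = -49*19 = -931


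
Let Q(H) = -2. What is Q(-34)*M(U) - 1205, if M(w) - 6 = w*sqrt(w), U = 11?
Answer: -1217 - 22*sqrt(11) ≈ -1290.0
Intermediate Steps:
M(w) = 6 + w**(3/2) (M(w) = 6 + w*sqrt(w) = 6 + w**(3/2))
Q(-34)*M(U) - 1205 = -2*(6 + 11**(3/2)) - 1205 = -2*(6 + 11*sqrt(11)) - 1205 = (-12 - 22*sqrt(11)) - 1205 = -1217 - 22*sqrt(11)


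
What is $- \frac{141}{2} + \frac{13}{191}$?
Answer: $- \frac{26905}{382} \approx -70.432$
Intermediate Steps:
$- \frac{141}{2} + \frac{13}{191} = - \frac{26905}{382}$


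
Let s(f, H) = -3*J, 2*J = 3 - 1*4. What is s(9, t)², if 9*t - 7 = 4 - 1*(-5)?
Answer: 9/4 ≈ 2.2500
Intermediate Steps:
J = -½ (J = (3 - 1*4)/2 = (3 - 4)/2 = (½)*(-1) = -½ ≈ -0.50000)
t = 16/9 (t = 7/9 + (4 - 1*(-5))/9 = 7/9 + (4 + 5)/9 = 7/9 + (⅑)*9 = 7/9 + 1 = 16/9 ≈ 1.7778)
s(f, H) = 3/2 (s(f, H) = -3*(-½) = 3/2)
s(9, t)² = (3/2)² = 9/4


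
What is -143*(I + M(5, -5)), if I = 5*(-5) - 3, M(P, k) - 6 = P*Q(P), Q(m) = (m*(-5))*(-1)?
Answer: -14729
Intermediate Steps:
Q(m) = 5*m (Q(m) = -5*m*(-1) = 5*m)
M(P, k) = 6 + 5*P² (M(P, k) = 6 + P*(5*P) = 6 + 5*P²)
I = -28 (I = -25 - 3 = -28)
-143*(I + M(5, -5)) = -143*(-28 + (6 + 5*5²)) = -143*(-28 + (6 + 5*25)) = -143*(-28 + (6 + 125)) = -143*(-28 + 131) = -143*103 = -14729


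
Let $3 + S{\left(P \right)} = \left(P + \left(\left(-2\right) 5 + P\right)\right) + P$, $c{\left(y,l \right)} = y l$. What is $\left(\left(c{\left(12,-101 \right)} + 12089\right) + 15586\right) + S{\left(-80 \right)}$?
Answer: $26210$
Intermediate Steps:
$c{\left(y,l \right)} = l y$
$S{\left(P \right)} = -13 + 3 P$ ($S{\left(P \right)} = -3 + \left(\left(P + \left(\left(-2\right) 5 + P\right)\right) + P\right) = -3 + \left(\left(P + \left(-10 + P\right)\right) + P\right) = -3 + \left(\left(-10 + 2 P\right) + P\right) = -3 + \left(-10 + 3 P\right) = -13 + 3 P$)
$\left(\left(c{\left(12,-101 \right)} + 12089\right) + 15586\right) + S{\left(-80 \right)} = \left(\left(\left(-101\right) 12 + 12089\right) + 15586\right) + \left(-13 + 3 \left(-80\right)\right) = \left(\left(-1212 + 12089\right) + 15586\right) - 253 = \left(10877 + 15586\right) - 253 = 26463 - 253 = 26210$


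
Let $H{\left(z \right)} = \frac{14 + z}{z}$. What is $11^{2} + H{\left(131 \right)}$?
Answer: $\frac{15996}{131} \approx 122.11$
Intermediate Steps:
$H{\left(z \right)} = \frac{14 + z}{z}$
$11^{2} + H{\left(131 \right)} = 11^{2} + \frac{14 + 131}{131} = 121 + \frac{1}{131} \cdot 145 = 121 + \frac{145}{131} = \frac{15996}{131}$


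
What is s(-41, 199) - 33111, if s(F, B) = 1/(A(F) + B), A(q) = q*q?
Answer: -62248679/1880 ≈ -33111.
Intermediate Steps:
A(q) = q²
s(F, B) = 1/(B + F²) (s(F, B) = 1/(F² + B) = 1/(B + F²))
s(-41, 199) - 33111 = 1/(199 + (-41)²) - 33111 = 1/(199 + 1681) - 33111 = 1/1880 - 33111 = -62248679/1880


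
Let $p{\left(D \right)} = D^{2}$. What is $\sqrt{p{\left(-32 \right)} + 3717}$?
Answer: $\sqrt{4741} \approx 68.855$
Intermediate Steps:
$\sqrt{p{\left(-32 \right)} + 3717} = \sqrt{\left(-32\right)^{2} + 3717} = \sqrt{1024 + 3717} = \sqrt{4741}$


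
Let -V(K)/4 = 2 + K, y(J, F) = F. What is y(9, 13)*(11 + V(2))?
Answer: -65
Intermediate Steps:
V(K) = -8 - 4*K (V(K) = -4*(2 + K) = -8 - 4*K)
y(9, 13)*(11 + V(2)) = 13*(11 + (-8 - 4*2)) = 13*(11 + (-8 - 8)) = 13*(11 - 16) = 13*(-5) = -65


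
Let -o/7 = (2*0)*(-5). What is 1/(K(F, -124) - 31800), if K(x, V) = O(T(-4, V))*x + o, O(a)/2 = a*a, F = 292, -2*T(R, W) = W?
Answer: 1/2213096 ≈ 4.5186e-7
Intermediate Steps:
T(R, W) = -W/2
o = 0 (o = -7*2*0*(-5) = -0*(-5) = -7*0 = 0)
O(a) = 2*a**2 (O(a) = 2*(a*a) = 2*a**2)
K(x, V) = x*V**2/2 (K(x, V) = (2*(-V/2)**2)*x + 0 = (2*(V**2/4))*x + 0 = (V**2/2)*x + 0 = x*V**2/2 + 0 = x*V**2/2)
1/(K(F, -124) - 31800) = 1/((1/2)*292*(-124)**2 - 31800) = 1/((1/2)*292*15376 - 31800) = 1/(2244896 - 31800) = 1/2213096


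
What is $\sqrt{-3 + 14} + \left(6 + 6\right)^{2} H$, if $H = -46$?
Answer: $-6624 + \sqrt{11} \approx -6620.7$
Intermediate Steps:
$\sqrt{-3 + 14} + \left(6 + 6\right)^{2} H = \sqrt{-3 + 14} + \left(6 + 6\right)^{2} \left(-46\right) = \sqrt{11} + 12^{2} \left(-46\right) = \sqrt{11} + 144 \left(-46\right) = \sqrt{11} - 6624 = -6624 + \sqrt{11}$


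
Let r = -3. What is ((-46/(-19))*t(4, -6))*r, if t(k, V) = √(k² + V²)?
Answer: -276*√13/19 ≈ -52.375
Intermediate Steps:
t(k, V) = √(V² + k²)
((-46/(-19))*t(4, -6))*r = ((-46/(-19))*√((-6)² + 4²))*(-3) = ((-46*(-1/19))*√(36 + 16))*(-3) = (46*√52/19)*(-3) = (46*(2*√13)/19)*(-3) = (92*√13/19)*(-3) = -276*√13/19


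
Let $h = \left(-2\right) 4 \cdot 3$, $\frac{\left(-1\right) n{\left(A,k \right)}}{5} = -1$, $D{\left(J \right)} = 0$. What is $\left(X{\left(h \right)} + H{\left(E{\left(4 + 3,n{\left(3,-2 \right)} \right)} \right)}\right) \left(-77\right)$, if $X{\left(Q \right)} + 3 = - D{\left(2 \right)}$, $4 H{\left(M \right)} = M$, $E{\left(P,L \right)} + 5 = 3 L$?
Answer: $\frac{77}{2} \approx 38.5$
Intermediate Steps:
$n{\left(A,k \right)} = 5$ ($n{\left(A,k \right)} = \left(-5\right) \left(-1\right) = 5$)
$E{\left(P,L \right)} = -5 + 3 L$
$h = -24$ ($h = \left(-8\right) 3 = -24$)
$H{\left(M \right)} = \frac{M}{4}$
$X{\left(Q \right)} = -3$ ($X{\left(Q \right)} = -3 - 0 = -3 + 0 = -3$)
$\left(X{\left(h \right)} + H{\left(E{\left(4 + 3,n{\left(3,-2 \right)} \right)} \right)}\right) \left(-77\right) = \left(-3 + \frac{-5 + 3 \cdot 5}{4}\right) \left(-77\right) = \left(-3 + \frac{-5 + 15}{4}\right) \left(-77\right) = \left(-3 + \frac{1}{4} \cdot 10\right) \left(-77\right) = \left(-3 + \frac{5}{2}\right) \left(-77\right) = \left(- \frac{1}{2}\right) \left(-77\right) = \frac{77}{2}$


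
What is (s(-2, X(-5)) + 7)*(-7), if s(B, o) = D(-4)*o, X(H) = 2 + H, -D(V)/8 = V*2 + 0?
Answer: 1295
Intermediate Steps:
D(V) = -16*V (D(V) = -8*(V*2 + 0) = -8*(2*V + 0) = -16*V)
s(B, o) = 64*o (s(B, o) = (-16*(-4))*o = 64*o)
(s(-2, X(-5)) + 7)*(-7) = (64*(2 - 5) + 7)*(-7) = (64*(-3) + 7)*(-7) = (-192 + 7)*(-7) = -185*(-7) = 1295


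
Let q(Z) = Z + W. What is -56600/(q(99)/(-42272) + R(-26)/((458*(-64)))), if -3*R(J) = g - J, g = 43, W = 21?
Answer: 2191617203200/79537 ≈ 2.7555e+7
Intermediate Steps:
R(J) = -43/3 + J/3 (R(J) = -(43 - J)/3 = -43/3 + J/3)
q(Z) = 21 + Z (q(Z) = Z + 21 = 21 + Z)
-56600/(q(99)/(-42272) + R(-26)/((458*(-64)))) = -56600/((21 + 99)/(-42272) + (-43/3 + (1/3)*(-26))/((458*(-64)))) = -56600/(120*(-1/42272) + (-43/3 - 26/3)/(-29312)) = -56600/(-15/5284 - 23*(-1/29312)) = -56600/(-15/5284 + 23/29312) = -56600/(-79537/38721152) = -56600*(-38721152/79537) = 2191617203200/79537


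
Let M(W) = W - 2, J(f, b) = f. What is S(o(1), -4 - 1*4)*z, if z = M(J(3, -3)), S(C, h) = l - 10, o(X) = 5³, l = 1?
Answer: -9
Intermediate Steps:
o(X) = 125
S(C, h) = -9 (S(C, h) = 1 - 10 = -9)
M(W) = -2 + W
z = 1 (z = -2 + 3 = 1)
S(o(1), -4 - 1*4)*z = -9*1 = -9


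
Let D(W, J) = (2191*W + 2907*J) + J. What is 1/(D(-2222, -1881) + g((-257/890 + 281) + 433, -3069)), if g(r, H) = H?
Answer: -1/10341419 ≈ -9.6698e-8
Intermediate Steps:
D(W, J) = 2191*W + 2908*J
1/(D(-2222, -1881) + g((-257/890 + 281) + 433, -3069)) = 1/((2191*(-2222) + 2908*(-1881)) - 3069) = 1/((-4868402 - 5469948) - 3069) = 1/(-10338350 - 3069) = 1/(-10341419) = -1/10341419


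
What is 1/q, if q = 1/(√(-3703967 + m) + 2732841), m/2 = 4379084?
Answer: 2732841 + √5054201 ≈ 2.7351e+6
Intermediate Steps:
m = 8758168 (m = 2*4379084 = 8758168)
q = 1/(2732841 + √5054201) (q = 1/(√(-3703967 + 8758168) + 2732841) = 1/(√5054201 + 2732841) = 1/(2732841 + √5054201) ≈ 3.6562e-7)
1/q = 1/(2732841/7468414877080 - √5054201/7468414877080)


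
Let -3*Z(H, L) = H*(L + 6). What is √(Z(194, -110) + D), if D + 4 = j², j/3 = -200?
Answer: 2*√825123/3 ≈ 605.58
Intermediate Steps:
j = -600 (j = 3*(-200) = -600)
Z(H, L) = -H*(6 + L)/3 (Z(H, L) = -H*(L + 6)/3 = -H*(6 + L)/3)
D = 359996 (D = -4 + (-600)² = -4 + 360000 = 359996)
√(Z(194, -110) + D) = √(-⅓*194*(6 - 110) + 359996) = √(-⅓*194*(-104) + 359996) = √(20176/3 + 359996) = √(1100164/3) = 2*√825123/3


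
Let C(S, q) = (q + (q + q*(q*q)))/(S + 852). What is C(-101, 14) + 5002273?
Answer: 3756709795/751 ≈ 5.0023e+6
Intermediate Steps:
C(S, q) = (q³ + 2*q)/(852 + S) (C(S, q) = (q + (q + q*q²))/(852 + S) = (q + (q + q³))/(852 + S) = (q³ + 2*q)/(852 + S))
C(-101, 14) + 5002273 = 14*(2 + 14²)/(852 - 101) + 5002273 = 14*(2 + 196)/751 + 5002273 = 14*(1/751)*198 + 5002273 = 2772/751 + 5002273 = 3756709795/751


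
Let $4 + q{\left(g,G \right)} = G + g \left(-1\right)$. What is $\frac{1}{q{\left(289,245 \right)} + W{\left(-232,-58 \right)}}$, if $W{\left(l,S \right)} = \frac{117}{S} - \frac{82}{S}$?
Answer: $- \frac{58}{2819} \approx -0.020575$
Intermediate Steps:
$q{\left(g,G \right)} = -4 + G - g$ ($q{\left(g,G \right)} = -4 + \left(G + g \left(-1\right)\right) = -4 + \left(G - g\right) = -4 + G - g$)
$W{\left(l,S \right)} = \frac{35}{S}$
$\frac{1}{q{\left(289,245 \right)} + W{\left(-232,-58 \right)}} = \frac{1}{\left(-4 + 245 - 289\right) + \frac{35}{-58}} = \frac{1}{\left(-4 + 245 - 289\right) + 35 \left(- \frac{1}{58}\right)} = \frac{1}{-48 - \frac{35}{58}} = \frac{1}{- \frac{2819}{58}} = - \frac{58}{2819}$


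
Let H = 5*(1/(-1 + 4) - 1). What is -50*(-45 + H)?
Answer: 7250/3 ≈ 2416.7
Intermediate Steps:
H = -10/3 (H = 5*(1/3 - 1) = 5*(⅓ - 1) = 5*(-⅔) = -10/3 ≈ -3.3333)
-50*(-45 + H) = -50*(-45 - 10/3) = -50*(-145/3) = 7250/3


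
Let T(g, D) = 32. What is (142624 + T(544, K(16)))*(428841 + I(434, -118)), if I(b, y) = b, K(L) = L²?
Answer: 61238654400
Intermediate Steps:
(142624 + T(544, K(16)))*(428841 + I(434, -118)) = (142624 + 32)*(428841 + 434) = 142656*429275 = 61238654400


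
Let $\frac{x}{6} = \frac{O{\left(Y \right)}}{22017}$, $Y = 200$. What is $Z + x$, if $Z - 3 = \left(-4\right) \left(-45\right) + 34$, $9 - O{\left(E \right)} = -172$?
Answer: $\frac{1592925}{7339} \approx 217.05$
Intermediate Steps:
$O{\left(E \right)} = 181$ ($O{\left(E \right)} = 9 - -172 = 9 + 172 = 181$)
$x = \frac{362}{7339}$ ($x = 6 \cdot \frac{181}{22017} = \frac{362}{7339} \approx 0.049326$)
$Z = 217$ ($Z = 3 + \left(\left(-4\right) \left(-45\right) + 34\right) = 3 + \left(180 + 34\right) = 3 + 214 = 217$)
$Z + x = 217 + \frac{362}{7339} = \frac{1592925}{7339}$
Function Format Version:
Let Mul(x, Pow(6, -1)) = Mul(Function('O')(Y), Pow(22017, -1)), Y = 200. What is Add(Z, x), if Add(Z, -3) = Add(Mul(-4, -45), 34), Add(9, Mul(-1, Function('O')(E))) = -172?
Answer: Rational(1592925, 7339) ≈ 217.05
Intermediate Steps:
Function('O')(E) = 181 (Function('O')(E) = Add(9, Mul(-1, -172)) = Add(9, 172) = 181)
x = Rational(362, 7339) (x = Mul(6, Mul(181, Pow(22017, -1))) = Mul(6, Mul(181, Rational(1, 22017))) = Mul(6, Rational(181, 22017)) = Rational(362, 7339) ≈ 0.049326)
Z = 217 (Z = Add(3, Add(Mul(-4, -45), 34)) = Add(3, Add(180, 34)) = Add(3, 214) = 217)
Add(Z, x) = Add(217, Rational(362, 7339)) = Rational(1592925, 7339)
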